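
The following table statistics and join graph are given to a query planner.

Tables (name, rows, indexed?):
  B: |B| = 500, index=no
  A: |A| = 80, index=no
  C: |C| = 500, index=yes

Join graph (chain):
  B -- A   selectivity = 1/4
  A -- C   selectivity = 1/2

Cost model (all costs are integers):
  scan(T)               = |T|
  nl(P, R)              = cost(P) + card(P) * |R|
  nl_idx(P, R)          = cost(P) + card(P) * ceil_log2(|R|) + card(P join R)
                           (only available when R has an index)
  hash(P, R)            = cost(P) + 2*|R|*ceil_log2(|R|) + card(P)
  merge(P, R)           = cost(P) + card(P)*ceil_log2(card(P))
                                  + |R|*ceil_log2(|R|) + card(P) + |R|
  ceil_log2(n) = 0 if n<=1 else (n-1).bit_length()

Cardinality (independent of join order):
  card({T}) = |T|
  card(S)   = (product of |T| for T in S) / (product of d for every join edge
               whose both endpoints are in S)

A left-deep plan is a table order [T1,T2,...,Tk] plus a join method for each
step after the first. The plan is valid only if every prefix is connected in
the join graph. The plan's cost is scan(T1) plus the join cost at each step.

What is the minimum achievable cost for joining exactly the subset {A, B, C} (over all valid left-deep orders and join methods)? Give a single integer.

Selinger DP over subsets of {A,B,C}:
  {B}: scan cost=500, card=500
  {A}: scan cost=80, card=80
  {C}: scan cost=500, card=500
  {AB}: card=10000; try (A,hash)→2120, (B,merge)→5720, (A,merge)→6140, (B,hash)→9160, (B,nl)→40080, (A,nl)→40500; best=2120 via (A,hash)
  {AC}: card=20000; try (A,hash)→2120, (C,merge)→5720, (A,merge)→6140, (C,hash)→9160, (C,nl_idx)→20800, (C,nl)→40080 …(+1); best=2120 via (A,hash)
  {ABC}: card=2500000; try (C,hash)→21120, (B,hash)→31120, (C,merge)→157120, (B,merge)→327120, (C,nl_idx)→2592120, (C,nl)→5002120 …(+1); best=21120 via (C,hash)

21120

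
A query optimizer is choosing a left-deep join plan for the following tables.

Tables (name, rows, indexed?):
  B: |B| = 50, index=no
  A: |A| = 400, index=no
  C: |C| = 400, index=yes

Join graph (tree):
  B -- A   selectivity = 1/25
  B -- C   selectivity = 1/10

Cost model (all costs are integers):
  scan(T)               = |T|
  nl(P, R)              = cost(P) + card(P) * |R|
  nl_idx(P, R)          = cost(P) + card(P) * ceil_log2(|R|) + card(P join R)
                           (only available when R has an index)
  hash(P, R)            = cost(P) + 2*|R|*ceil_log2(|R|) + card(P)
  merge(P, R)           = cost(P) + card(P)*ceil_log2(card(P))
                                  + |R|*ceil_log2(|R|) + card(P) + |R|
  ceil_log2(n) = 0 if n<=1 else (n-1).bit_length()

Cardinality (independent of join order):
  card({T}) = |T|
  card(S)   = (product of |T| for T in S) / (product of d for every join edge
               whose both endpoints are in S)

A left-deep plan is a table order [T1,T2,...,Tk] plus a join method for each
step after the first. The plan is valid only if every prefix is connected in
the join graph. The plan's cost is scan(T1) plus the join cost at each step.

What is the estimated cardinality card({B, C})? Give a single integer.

Tables in S: B(50), C(400)
Edges inside S: B-C(d=10)
numerator = 50 * 400 = 20000
denominator = 10 = 10
card(S) = 20000 / 10 = 2000

2000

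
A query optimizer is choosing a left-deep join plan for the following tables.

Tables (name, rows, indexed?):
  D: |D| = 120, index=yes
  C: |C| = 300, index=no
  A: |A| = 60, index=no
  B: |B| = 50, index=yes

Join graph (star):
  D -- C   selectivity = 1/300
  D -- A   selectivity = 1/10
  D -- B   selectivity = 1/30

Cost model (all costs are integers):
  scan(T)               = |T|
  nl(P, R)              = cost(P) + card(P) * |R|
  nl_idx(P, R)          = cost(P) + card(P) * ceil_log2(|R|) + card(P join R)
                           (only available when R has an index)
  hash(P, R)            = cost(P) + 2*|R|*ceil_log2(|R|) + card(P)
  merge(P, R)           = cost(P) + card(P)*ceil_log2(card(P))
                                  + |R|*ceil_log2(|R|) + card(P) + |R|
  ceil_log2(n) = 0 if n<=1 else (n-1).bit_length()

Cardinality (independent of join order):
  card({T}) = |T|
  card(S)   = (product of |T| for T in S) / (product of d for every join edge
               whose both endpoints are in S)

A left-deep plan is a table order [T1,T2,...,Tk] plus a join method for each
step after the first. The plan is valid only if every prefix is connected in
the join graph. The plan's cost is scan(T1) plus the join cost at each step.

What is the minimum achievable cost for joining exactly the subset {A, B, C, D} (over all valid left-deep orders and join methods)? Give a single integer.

3920

Selinger DP over subsets of {A,B,C,D}:
  {D}: scan cost=120, card=120
  {C}: scan cost=300, card=300
  {A}: scan cost=60, card=60
  {B}: scan cost=50, card=50
  {CD}: card=120; try (D,hash)→2280, (D,nl_idx)→2520, (C,merge)→4080, (D,merge)→4260, (C,hash)→5640, (C,nl)→36120 …(+1); best=2280 via (D,hash)
  {AD}: card=720; try (A,hash)→960, (D,nl_idx)→1200, (D,merge)→1440, (A,merge)→1500, (D,hash)→1800, (D,nl)→7260 …(+1); best=960 via (A,hash)
  {BD}: card=200; try (D,nl_idx)→600, (B,hash)→840, (B,nl_idx)→1040, (D,merge)→1360, (B,merge)→1430, (D,hash)→1780 …(+2); best=600 via (D,nl_idx)
  {ACD}: card=720; try (A,hash)→3120, (A,merge)→3660, (C,hash)→7080, (A,nl)→9480, (C,merge)→11880, (C,nl)→216960; best=3120 via (A,hash)
  {BCD}: card=200; try (B,hash)→3000, (B,nl_idx)→3200, (B,merge)→3590, (C,merge)→5400, (C,hash)→6200, (B,nl)→8280 …(+1); best=3000 via (B,hash)
  {ABD}: card=1200; try (A,hash)→1520, (B,hash)→2280, (A,merge)→2820, (B,nl_idx)→6480, (B,merge)→9230, (A,nl)→12600 …(+1); best=1520 via (A,hash)
  {ABCD}: card=1200; try (A,hash)→3920, (B,hash)→4440, (A,merge)→5220, (C,hash)→8120, (B,nl_idx)→8640, (B,merge)→11390 …(+4); best=3920 via (A,hash)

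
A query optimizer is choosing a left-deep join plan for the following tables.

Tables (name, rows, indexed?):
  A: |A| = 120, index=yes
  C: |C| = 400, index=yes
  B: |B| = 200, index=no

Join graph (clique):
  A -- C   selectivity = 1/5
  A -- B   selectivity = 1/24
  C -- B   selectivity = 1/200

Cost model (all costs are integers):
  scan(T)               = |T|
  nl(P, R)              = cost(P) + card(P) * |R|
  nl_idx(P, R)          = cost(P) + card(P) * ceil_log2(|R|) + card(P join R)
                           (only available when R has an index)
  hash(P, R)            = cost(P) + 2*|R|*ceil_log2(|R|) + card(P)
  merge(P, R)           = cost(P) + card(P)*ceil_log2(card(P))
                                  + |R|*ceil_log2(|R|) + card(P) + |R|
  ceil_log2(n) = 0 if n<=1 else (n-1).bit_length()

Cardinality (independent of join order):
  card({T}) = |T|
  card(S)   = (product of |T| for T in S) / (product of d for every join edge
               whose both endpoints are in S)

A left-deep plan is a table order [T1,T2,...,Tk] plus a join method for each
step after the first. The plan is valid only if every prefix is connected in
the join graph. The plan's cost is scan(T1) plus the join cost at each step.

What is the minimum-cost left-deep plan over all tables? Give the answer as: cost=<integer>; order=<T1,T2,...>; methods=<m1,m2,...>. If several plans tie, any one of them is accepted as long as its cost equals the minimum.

cost=4480; order=B,C,A; methods=nl_idx,hash

Selinger DP (subsets sized 1..n):
  {A}: scan cost=120, card=120
  {C}: scan cost=400, card=400
  {B}: scan cost=200, card=200
  {AC}: card=9600; try (A,hash)→2480, (C,merge)→5080, (A,merge)→5360, (C,hash)→7440, (C,nl_idx)→10800, (A,nl_idx)→12800 …(+2); best=2480 via (A,hash)
  {AB}: card=1000; try (A,hash)→2080, (A,nl_idx)→2600, (B,merge)→2880, (A,merge)→2960, (B,hash)→3440, (B,nl)→24120 …(+1); best=2080 via (A,hash)
  {BC}: card=400; try (C,nl_idx)→2400, (B,hash)→4000, (C,merge)→6000, (B,merge)→6200, (C,hash)→7600, (C,nl)→80200 …(+1); best=2400 via (C,nl_idx)
  {ABC}: card=400; try (A,hash)→4480, (A,nl_idx)→5600, (A,merge)→7360, (C,hash)→10280, (C,nl_idx)→11480, (B,hash)→15280 …(+5); best=4480 via (A,hash)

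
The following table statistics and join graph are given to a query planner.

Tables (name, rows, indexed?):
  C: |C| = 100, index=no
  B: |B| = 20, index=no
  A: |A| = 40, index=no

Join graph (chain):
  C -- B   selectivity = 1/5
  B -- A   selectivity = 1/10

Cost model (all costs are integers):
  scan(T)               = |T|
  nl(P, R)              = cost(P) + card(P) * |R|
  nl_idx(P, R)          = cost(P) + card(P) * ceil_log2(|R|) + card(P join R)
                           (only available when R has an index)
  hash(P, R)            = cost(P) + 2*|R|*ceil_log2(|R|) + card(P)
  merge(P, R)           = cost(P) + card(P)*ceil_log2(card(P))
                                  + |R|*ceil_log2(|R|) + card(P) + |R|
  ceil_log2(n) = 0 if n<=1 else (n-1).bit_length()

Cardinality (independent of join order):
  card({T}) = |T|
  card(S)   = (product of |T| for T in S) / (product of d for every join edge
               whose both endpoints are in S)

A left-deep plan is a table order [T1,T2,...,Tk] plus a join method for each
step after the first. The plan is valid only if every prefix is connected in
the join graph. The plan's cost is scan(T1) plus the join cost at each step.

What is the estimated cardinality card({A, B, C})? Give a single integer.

1600

Tables in S: A(40), B(20), C(100)
Edges inside S: C-B(d=5), B-A(d=10)
numerator = 40 * 20 * 100 = 80000
denominator = 5 * 10 = 50
card(S) = 80000 / 50 = 1600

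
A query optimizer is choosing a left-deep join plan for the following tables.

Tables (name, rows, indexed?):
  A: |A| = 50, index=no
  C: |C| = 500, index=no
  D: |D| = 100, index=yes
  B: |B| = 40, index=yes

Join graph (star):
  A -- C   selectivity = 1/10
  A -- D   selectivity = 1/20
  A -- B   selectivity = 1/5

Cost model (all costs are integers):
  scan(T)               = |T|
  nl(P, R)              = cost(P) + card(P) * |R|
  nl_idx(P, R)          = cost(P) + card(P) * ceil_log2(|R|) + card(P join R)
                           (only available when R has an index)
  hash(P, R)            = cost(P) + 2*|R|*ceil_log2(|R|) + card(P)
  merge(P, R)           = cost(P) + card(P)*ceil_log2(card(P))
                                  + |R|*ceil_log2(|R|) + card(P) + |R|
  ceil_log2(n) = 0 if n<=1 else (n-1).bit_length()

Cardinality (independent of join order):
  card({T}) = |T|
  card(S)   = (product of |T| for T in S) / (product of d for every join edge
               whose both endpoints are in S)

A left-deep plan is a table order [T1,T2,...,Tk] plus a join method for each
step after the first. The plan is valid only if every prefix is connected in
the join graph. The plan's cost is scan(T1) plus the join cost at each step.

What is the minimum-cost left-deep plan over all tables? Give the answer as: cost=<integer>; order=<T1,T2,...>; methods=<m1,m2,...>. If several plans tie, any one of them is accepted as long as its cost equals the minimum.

cost=12380; order=A,D,B,C; methods=nl_idx,hash,hash

Selinger DP (subsets sized 1..n):
  {A}: scan cost=50, card=50
  {C}: scan cost=500, card=500
  {D}: scan cost=100, card=100
  {B}: scan cost=40, card=40
  {AC}: card=2500; try (A,hash)→1600, (C,merge)→5400, (A,merge)→5850, (C,hash)→9100, (C,nl)→25050, (A,nl)→25500; best=1600 via (A,hash)
  {AD}: card=250; try (D,nl_idx)→650, (A,hash)→800, (D,merge)→1200, (A,merge)→1250, (D,hash)→1500, (D,nl)→5050 …(+1); best=650 via (D,nl_idx)
  {AB}: card=400; try (B,hash)→580, (A,merge)→670, (B,merge)→680, (A,hash)→680, (B,nl_idx)→750, (A,nl)→2040 …(+1); best=580 via (B,hash)
  {ACD}: card=12500; try (D,hash)→5500, (C,merge)→7900, (C,hash)→9900, (D,nl_idx)→31600, (D,merge)→34900, (C,nl)→125650 …(+1); best=5500 via (D,hash)
  {ABC}: card=20000; try (B,hash)→4580, (C,merge)→9580, (C,hash)→9980, (B,merge)→34380, (B,nl_idx)→36600, (B,nl)→101600 …(+1); best=4580 via (B,hash)
  {ABD}: card=2000; try (B,hash)→1380, (D,hash)→2380, (B,merge)→3180, (B,nl_idx)→4150, (D,merge)→5380, (D,nl_idx)→5380 …(+2); best=1380 via (B,hash)
  {ABCD}: card=100000; try (C,hash)→12380, (B,hash)→18480, (D,hash)→25980, (C,merge)→30380, (B,nl_idx)→180500, (B,merge)→193280 …(+5); best=12380 via (C,hash)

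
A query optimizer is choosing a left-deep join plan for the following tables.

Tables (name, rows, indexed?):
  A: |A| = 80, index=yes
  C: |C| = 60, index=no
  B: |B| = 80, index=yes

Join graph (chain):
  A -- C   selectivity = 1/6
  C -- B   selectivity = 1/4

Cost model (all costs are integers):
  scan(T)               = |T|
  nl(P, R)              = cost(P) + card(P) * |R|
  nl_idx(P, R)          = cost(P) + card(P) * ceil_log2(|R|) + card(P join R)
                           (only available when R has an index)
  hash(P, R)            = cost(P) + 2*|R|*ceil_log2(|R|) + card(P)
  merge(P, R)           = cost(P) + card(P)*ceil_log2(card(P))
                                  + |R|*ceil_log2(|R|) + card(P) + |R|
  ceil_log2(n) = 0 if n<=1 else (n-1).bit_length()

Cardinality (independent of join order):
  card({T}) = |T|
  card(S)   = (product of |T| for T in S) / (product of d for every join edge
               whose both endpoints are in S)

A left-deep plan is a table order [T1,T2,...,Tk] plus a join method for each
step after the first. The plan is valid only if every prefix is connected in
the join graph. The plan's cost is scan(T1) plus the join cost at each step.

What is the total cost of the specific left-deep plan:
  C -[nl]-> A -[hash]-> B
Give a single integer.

6780

step 1: scan C: cost=60, card=60
step 2: join A via nl
    card(P join A) = 60*80/(6) = 800
    cost = 60 + 60*80 = 4860
step 3: join B via hash
    card(P join B) = 800*80/(4) = 16000
    cost = 4860 + 2*80*7 + 800 = 6780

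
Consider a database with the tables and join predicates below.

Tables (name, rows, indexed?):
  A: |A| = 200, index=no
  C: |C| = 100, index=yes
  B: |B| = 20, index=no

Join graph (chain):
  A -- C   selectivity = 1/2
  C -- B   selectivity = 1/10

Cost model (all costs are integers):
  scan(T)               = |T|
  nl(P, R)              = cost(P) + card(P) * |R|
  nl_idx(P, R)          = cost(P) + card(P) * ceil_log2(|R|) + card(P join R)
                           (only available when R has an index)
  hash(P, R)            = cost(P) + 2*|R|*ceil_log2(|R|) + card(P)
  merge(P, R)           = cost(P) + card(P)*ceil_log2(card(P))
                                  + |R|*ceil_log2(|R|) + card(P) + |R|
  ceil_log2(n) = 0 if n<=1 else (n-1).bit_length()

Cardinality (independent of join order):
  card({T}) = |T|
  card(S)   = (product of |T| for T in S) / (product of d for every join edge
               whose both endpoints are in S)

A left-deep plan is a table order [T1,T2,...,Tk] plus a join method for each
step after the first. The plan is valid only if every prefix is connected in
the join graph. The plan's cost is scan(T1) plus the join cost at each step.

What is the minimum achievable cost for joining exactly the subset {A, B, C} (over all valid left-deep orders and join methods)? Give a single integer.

3760

Selinger DP over subsets of {A,B,C}:
  {A}: scan cost=200, card=200
  {C}: scan cost=100, card=100
  {B}: scan cost=20, card=20
  {AC}: card=10000; try (C,hash)→1800, (A,merge)→2700, (C,merge)→2800, (A,hash)→3400, (C,nl_idx)→11600, (A,nl)→20100 …(+1); best=1800 via (C,hash)
  {BC}: card=200; try (C,nl_idx)→360, (B,hash)→400, (C,merge)→940, (B,merge)→1020, (C,hash)→1440, (C,nl)→2020 …(+1); best=360 via (C,nl_idx)
  {ABC}: card=20000; try (A,hash)→3760, (A,merge)→3960, (B,hash)→12000, (A,nl)→40360, (B,merge)→151920, (B,nl)→201800; best=3760 via (A,hash)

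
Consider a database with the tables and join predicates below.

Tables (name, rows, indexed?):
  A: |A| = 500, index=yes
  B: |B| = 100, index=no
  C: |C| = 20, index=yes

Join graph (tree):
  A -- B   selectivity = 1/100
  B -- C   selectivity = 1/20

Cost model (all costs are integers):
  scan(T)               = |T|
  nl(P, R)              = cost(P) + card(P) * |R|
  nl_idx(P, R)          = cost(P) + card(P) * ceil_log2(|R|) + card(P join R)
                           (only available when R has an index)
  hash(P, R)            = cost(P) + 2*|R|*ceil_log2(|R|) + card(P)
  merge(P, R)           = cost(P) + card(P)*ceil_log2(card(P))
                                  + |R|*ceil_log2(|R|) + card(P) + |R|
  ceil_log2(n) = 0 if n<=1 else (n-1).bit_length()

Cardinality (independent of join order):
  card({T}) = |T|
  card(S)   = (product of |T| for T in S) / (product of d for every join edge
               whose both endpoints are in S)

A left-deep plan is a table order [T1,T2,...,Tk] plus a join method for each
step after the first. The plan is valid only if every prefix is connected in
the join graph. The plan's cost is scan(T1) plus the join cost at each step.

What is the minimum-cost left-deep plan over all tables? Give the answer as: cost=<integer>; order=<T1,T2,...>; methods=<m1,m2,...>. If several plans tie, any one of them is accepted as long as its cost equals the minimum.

Selinger DP (subsets sized 1..n):
  {A}: scan cost=500, card=500
  {B}: scan cost=100, card=100
  {C}: scan cost=20, card=20
  {AB}: card=500; try (A,nl_idx)→1500, (B,hash)→2400, (A,merge)→5900, (B,merge)→6300, (A,hash)→9200, (A,nl)→50100 …(+1); best=1500 via (A,nl_idx)
  {BC}: card=100; try (C,hash)→400, (C,nl_idx)→700, (B,merge)→940, (C,merge)→1020, (B,hash)→1440, (B,nl)→2020 …(+1); best=400 via (C,hash)
  {ABC}: card=500; try (A,nl_idx)→1800, (C,hash)→2200, (C,nl_idx)→4500, (A,merge)→6200, (C,merge)→6620, (A,hash)→9500 …(+2); best=1800 via (A,nl_idx)

cost=1800; order=B,C,A; methods=hash,nl_idx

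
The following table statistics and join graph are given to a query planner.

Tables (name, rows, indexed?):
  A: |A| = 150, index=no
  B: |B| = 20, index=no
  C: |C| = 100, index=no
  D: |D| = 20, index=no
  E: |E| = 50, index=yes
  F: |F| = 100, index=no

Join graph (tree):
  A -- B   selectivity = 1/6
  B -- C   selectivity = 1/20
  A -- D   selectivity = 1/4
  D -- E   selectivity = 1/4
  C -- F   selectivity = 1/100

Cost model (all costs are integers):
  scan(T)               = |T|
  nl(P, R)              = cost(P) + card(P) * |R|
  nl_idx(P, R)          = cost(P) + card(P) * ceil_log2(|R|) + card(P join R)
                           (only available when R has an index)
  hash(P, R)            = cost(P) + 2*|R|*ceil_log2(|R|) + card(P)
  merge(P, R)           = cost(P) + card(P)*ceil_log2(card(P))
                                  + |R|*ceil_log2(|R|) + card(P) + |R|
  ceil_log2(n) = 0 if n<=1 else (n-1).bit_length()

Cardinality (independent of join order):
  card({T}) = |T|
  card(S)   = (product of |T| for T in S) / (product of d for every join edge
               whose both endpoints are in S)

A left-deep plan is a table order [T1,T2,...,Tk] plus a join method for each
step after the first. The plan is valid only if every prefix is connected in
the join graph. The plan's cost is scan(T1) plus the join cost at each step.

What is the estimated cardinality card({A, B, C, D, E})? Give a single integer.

Tables in S: A(150), B(20), C(100), D(20), E(50)
Edges inside S: A-B(d=6), B-C(d=20), A-D(d=4), D-E(d=4)
numerator = 150 * 20 * 100 * 20 * 50 = 300000000
denominator = 6 * 20 * 4 * 4 = 1920
card(S) = 300000000 / 1920 = 156250

156250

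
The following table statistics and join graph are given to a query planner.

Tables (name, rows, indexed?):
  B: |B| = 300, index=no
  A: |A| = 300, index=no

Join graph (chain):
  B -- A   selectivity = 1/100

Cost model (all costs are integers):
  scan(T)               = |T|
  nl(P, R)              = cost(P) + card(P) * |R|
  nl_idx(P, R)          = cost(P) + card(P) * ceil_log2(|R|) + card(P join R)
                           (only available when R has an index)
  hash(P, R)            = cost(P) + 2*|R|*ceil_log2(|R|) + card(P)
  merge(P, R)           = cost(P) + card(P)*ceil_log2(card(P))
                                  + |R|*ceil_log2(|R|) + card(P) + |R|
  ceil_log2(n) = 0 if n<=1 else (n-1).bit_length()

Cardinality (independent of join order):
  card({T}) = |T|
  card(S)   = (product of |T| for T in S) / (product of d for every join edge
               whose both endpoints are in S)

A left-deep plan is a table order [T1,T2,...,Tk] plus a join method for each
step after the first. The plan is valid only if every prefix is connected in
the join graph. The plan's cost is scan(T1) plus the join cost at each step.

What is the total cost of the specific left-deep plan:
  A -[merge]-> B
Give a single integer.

6300

step 1: scan A: cost=300, card=300
step 2: join B via merge
    card(P join B) = 300*300/(100) = 900
    cost = 300 + 300*9 + 300*9 + 300 + 300 = 6300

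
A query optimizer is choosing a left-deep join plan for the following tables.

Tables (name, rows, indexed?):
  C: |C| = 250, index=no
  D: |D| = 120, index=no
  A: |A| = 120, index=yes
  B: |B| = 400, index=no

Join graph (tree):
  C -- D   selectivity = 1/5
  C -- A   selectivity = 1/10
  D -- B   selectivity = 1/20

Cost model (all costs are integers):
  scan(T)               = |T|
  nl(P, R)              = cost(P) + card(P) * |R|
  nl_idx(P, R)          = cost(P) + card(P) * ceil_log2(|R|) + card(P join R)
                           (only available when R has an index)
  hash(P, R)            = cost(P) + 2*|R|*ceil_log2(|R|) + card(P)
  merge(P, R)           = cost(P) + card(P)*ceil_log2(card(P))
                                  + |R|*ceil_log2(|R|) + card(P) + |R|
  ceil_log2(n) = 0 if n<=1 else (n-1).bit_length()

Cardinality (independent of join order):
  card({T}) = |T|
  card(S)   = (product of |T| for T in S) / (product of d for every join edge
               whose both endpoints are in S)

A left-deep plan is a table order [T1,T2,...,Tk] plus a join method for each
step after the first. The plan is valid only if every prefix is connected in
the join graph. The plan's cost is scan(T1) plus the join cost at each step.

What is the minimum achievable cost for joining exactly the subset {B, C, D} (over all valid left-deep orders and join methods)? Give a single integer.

Selinger DP over subsets of {B,C,D}:
  {C}: scan cost=250, card=250
  {D}: scan cost=120, card=120
  {B}: scan cost=400, card=400
  {CD}: card=6000; try (D,hash)→2180, (C,merge)→3330, (D,merge)→3460, (C,hash)→4240, (C,nl)→30120, (D,nl)→30250; best=2180 via (D,hash)
  {BD}: card=2400; try (D,hash)→2480, (B,merge)→5080, (D,merge)→5360, (B,hash)→7440, (B,nl)→48120, (D,nl)→48400; best=2480 via (D,hash)
  {BCD}: card=120000; try (C,hash)→8880, (B,hash)→15380, (C,merge)→35930, (B,merge)→90180, (C,nl)→602480, (B,nl)→2402180; best=8880 via (C,hash)

8880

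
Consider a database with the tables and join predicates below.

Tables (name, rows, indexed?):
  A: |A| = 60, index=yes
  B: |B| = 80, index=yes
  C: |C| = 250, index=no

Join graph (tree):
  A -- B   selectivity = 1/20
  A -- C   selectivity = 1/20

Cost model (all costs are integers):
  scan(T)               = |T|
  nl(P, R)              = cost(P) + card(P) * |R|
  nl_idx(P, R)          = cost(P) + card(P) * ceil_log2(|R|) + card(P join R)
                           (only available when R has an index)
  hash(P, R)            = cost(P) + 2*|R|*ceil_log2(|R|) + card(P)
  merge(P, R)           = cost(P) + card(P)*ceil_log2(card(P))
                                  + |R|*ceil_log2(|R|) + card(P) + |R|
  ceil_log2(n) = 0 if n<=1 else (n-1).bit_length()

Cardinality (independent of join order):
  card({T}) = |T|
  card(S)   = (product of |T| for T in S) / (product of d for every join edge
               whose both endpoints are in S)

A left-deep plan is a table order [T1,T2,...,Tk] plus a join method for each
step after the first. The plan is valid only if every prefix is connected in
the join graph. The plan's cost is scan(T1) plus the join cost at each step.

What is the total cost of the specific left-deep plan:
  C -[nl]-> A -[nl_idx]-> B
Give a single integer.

step 1: scan C: cost=250, card=250
step 2: join A via nl
    card(P join A) = 250*60/(20) = 750
    cost = 250 + 250*60 = 15250
step 3: join B via nl_idx
    card(P join B) = 750*80/(20) = 3000
    cost = 15250 + 750*7 + 3000 = 23500

23500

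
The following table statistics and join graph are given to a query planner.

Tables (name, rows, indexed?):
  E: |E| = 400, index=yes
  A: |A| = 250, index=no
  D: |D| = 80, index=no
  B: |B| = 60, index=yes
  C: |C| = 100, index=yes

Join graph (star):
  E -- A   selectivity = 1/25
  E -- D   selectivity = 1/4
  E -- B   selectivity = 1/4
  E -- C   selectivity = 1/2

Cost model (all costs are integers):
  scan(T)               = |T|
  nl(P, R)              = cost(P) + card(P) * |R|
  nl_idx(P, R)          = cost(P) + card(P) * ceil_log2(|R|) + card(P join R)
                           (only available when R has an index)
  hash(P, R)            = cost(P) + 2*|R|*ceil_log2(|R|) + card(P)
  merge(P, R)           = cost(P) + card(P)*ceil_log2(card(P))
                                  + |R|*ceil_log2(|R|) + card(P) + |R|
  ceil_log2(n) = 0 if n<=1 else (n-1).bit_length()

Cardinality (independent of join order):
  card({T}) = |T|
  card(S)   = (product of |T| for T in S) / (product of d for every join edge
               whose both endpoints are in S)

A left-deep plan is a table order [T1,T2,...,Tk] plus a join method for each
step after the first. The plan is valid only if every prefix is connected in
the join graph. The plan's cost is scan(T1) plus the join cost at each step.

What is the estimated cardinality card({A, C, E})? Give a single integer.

Tables in S: A(250), C(100), E(400)
Edges inside S: E-A(d=25), E-C(d=2)
numerator = 250 * 100 * 400 = 10000000
denominator = 25 * 2 = 50
card(S) = 10000000 / 50 = 200000

200000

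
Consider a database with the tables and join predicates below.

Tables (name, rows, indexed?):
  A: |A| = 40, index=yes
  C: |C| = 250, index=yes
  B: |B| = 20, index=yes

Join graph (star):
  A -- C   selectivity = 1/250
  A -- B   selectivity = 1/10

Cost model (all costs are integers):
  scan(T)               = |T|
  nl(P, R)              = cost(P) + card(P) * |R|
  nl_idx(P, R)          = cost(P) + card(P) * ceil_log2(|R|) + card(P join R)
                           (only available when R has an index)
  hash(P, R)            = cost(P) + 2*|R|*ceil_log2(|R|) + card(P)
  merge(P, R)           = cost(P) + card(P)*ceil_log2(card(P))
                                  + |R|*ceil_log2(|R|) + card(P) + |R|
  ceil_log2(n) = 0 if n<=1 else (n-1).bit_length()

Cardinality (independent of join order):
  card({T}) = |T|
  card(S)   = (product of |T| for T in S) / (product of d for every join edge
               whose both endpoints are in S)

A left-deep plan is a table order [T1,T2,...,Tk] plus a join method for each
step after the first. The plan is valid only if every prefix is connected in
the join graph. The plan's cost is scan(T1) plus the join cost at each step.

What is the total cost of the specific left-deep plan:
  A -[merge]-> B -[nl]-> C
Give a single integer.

20440

step 1: scan A: cost=40, card=40
step 2: join B via merge
    card(P join B) = 40*20/(10) = 80
    cost = 40 + 40*6 + 20*5 + 40 + 20 = 440
step 3: join C via nl
    card(P join C) = 80*250/(250) = 80
    cost = 440 + 80*250 = 20440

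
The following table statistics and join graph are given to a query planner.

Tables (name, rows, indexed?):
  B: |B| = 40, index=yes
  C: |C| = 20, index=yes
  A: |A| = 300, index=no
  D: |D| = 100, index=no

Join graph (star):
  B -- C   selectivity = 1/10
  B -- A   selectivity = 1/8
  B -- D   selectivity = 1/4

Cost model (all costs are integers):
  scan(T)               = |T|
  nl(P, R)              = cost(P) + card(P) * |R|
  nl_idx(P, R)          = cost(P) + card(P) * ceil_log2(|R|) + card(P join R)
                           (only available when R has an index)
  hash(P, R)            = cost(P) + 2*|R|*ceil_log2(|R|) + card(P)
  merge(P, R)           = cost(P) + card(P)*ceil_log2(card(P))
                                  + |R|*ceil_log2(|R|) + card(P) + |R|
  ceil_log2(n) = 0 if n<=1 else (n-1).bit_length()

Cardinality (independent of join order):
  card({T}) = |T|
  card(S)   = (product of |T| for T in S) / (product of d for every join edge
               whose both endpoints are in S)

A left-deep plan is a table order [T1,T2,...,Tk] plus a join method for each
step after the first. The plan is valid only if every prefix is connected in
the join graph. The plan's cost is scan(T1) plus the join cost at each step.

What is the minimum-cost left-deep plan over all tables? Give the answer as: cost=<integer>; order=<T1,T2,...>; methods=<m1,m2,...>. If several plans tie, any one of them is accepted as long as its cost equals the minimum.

Selinger DP (subsets sized 1..n):
  {B}: scan cost=40, card=40
  {C}: scan cost=20, card=20
  {A}: scan cost=300, card=300
  {D}: scan cost=100, card=100
  {BC}: card=80; try (B,nl_idx)→220, (C,hash)→280, (C,nl_idx)→320, (B,merge)→420, (C,merge)→440, (B,hash)→520 …(+2); best=220 via (B,nl_idx)
  {AB}: card=1500; try (B,hash)→1080, (A,merge)→3320, (B,merge)→3580, (B,nl_idx)→3600, (A,hash)→5480, (A,nl)→12040 …(+1); best=1080 via (B,hash)
  {BD}: card=1000; try (B,hash)→680, (D,merge)→1120, (B,merge)→1180, (D,hash)→1480, (B,nl_idx)→1700, (D,nl)→4040 …(+1); best=680 via (B,hash)
  {ABC}: card=3000; try (C,hash)→2780, (A,merge)→3860, (A,hash)→5700, (C,nl_idx)→11580, (C,merge)→19200, (A,nl)→24220 …(+1); best=2780 via (C,hash)
  {BCD}: card=2000; try (D,merge)→1660, (D,hash)→1700, (C,hash)→1880, (C,nl_idx)→7680, (D,nl)→8220, (C,merge)→11800 …(+1); best=1660 via (D,merge)
  {ABD}: card=37500; try (D,hash)→3980, (A,hash)→7080, (A,merge)→14680, (D,merge)→19880, (D,nl)→151080, (A,nl)→300680; best=3980 via (D,hash)
  {ABCD}: card=75000; try (D,hash)→7180, (A,hash)→9060, (A,merge)→28660, (C,hash)→41680, (D,merge)→42580, (C,nl_idx)→266480 …(+4); best=7180 via (D,hash)

cost=7180; order=A,B,C,D; methods=hash,hash,hash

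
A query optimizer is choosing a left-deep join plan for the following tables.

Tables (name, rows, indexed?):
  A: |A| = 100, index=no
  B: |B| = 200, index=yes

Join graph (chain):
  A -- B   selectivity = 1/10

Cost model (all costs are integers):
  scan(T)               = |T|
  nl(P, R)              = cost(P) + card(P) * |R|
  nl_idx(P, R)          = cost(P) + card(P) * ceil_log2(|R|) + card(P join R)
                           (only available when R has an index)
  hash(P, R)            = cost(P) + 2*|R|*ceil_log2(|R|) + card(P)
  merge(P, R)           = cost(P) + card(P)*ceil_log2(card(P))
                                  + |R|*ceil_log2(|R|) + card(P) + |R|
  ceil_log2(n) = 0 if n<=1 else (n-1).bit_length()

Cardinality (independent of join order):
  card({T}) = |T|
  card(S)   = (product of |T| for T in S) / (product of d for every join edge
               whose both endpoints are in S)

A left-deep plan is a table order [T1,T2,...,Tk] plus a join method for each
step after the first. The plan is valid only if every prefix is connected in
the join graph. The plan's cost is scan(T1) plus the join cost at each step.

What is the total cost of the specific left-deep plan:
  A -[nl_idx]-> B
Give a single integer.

step 1: scan A: cost=100, card=100
step 2: join B via nl_idx
    card(P join B) = 100*200/(10) = 2000
    cost = 100 + 100*8 + 2000 = 2900

2900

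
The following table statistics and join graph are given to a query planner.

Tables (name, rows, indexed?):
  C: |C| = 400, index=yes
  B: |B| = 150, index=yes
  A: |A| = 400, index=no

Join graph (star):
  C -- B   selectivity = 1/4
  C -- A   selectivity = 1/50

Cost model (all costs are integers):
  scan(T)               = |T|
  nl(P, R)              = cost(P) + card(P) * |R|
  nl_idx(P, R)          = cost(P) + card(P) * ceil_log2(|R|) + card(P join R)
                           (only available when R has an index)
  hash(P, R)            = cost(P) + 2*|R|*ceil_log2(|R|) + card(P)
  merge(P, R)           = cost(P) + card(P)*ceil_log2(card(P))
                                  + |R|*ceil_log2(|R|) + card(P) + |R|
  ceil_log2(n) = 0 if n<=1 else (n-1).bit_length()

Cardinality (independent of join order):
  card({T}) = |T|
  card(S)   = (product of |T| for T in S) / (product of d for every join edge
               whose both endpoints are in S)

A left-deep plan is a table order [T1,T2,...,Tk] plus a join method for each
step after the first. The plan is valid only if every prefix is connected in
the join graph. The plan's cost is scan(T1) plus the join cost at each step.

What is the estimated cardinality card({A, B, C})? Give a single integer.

Tables in S: A(400), B(150), C(400)
Edges inside S: C-B(d=4), C-A(d=50)
numerator = 400 * 150 * 400 = 24000000
denominator = 4 * 50 = 200
card(S) = 24000000 / 200 = 120000

120000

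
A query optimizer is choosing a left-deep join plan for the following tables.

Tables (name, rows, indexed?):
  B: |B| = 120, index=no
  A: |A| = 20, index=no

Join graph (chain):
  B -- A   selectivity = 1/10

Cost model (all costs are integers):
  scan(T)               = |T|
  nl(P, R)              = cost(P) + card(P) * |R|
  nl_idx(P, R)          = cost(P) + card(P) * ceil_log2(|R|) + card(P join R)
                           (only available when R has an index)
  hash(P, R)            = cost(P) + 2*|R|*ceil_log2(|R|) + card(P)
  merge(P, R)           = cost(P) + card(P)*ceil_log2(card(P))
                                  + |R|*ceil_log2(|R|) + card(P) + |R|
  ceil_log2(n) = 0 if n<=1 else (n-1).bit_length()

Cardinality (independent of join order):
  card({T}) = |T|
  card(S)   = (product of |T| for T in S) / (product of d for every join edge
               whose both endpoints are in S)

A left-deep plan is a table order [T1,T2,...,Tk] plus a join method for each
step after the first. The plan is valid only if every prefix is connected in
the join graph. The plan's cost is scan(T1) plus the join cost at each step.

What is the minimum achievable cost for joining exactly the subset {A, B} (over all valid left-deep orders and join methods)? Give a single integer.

440

Selinger DP over subsets of {A,B}:
  {B}: scan cost=120, card=120
  {A}: scan cost=20, card=20
  {AB}: card=240; try (A,hash)→440, (B,merge)→1100, (A,merge)→1200, (B,hash)→1720, (B,nl)→2420, (A,nl)→2520; best=440 via (A,hash)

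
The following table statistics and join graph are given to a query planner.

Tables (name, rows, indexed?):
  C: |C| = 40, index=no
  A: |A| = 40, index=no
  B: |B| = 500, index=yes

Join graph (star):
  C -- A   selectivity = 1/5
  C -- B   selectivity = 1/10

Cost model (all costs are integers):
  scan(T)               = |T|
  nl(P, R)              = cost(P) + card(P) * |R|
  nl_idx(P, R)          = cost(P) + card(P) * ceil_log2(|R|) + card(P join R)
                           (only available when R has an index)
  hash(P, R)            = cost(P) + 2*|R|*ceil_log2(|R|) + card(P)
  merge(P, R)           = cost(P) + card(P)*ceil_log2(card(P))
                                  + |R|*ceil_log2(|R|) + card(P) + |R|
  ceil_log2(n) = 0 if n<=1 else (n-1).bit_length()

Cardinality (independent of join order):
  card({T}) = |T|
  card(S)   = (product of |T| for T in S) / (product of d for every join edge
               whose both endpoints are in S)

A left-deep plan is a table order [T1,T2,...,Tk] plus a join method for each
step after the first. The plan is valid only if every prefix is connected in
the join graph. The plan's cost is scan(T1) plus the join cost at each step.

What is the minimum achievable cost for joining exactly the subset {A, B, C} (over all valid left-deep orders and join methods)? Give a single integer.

3960

Selinger DP over subsets of {A,B,C}:
  {C}: scan cost=40, card=40
  {A}: scan cost=40, card=40
  {B}: scan cost=500, card=500
  {AC}: card=320; try (C,hash)→560, (A,hash)→560, (C,merge)→600, (A,merge)→600, (C,nl)→1640, (A,nl)→1640; best=560 via (C,hash)
  {BC}: card=2000; try (C,hash)→1480, (B,nl_idx)→2400, (B,merge)→5320, (C,merge)→5780, (B,hash)→9080, (B,nl)→20040 …(+1); best=1480 via (C,hash)
  {ABC}: card=16000; try (A,hash)→3960, (B,merge)→8760, (B,hash)→9880, (B,nl_idx)→19440, (A,merge)→25760, (A,nl)→81480 …(+1); best=3960 via (A,hash)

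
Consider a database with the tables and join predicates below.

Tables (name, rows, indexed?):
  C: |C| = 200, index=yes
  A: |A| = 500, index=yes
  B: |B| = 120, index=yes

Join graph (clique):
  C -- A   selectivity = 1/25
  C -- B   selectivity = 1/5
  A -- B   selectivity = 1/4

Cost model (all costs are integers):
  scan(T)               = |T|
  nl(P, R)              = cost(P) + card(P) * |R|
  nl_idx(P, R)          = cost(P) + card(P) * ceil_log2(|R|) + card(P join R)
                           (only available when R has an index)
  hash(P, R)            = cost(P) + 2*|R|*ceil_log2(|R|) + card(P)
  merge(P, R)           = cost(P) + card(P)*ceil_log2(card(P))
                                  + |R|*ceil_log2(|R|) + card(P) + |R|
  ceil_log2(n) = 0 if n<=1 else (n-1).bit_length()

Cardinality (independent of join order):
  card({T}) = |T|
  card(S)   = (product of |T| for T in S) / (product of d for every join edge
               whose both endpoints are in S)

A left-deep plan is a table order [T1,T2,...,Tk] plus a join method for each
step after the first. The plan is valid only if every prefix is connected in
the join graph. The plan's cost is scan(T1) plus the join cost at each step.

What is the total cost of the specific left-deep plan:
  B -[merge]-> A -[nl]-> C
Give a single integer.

step 1: scan B: cost=120, card=120
step 2: join A via merge
    card(P join A) = 120*500/(4) = 15000
    cost = 120 + 120*7 + 500*9 + 120 + 500 = 6080
step 3: join C via nl
    card(P join C) = 15000*200/(25*5) = 24000
    cost = 6080 + 15000*200 = 3006080

3006080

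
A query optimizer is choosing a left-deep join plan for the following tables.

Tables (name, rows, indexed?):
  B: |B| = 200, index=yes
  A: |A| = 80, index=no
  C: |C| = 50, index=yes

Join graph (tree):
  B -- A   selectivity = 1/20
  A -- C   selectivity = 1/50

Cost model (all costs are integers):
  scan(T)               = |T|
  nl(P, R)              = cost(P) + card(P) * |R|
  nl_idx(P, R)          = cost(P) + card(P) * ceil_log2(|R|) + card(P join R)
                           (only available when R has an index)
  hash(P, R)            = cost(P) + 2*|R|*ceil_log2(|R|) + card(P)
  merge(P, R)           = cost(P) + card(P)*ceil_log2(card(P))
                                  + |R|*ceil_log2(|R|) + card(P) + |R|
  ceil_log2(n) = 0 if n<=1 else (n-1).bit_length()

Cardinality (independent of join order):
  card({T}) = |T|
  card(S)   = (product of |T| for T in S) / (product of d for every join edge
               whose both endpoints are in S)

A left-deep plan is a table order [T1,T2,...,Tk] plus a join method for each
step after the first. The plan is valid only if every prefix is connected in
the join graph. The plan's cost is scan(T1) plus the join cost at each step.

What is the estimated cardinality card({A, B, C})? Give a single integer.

Tables in S: A(80), B(200), C(50)
Edges inside S: B-A(d=20), A-C(d=50)
numerator = 80 * 200 * 50 = 800000
denominator = 20 * 50 = 1000
card(S) = 800000 / 1000 = 800

800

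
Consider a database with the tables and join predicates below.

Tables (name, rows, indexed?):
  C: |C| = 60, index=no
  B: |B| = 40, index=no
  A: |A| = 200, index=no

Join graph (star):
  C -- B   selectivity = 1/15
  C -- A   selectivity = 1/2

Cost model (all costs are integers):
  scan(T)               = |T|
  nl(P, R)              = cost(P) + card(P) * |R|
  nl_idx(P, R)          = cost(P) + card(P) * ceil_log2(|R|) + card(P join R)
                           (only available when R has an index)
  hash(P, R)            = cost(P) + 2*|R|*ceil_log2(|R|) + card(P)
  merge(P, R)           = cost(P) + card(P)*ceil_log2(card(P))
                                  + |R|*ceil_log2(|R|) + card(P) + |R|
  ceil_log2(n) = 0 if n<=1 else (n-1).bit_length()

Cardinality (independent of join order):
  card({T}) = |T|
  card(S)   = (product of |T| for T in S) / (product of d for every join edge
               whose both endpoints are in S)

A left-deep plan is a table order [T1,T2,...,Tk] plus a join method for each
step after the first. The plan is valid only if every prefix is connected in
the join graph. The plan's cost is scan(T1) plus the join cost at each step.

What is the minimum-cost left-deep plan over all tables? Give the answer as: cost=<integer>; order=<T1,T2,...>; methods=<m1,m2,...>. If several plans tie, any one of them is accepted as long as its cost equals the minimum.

Selinger DP (subsets sized 1..n):
  {C}: scan cost=60, card=60
  {B}: scan cost=40, card=40
  {A}: scan cost=200, card=200
  {BC}: card=160; try (B,hash)→600, (C,merge)→740, (B,merge)→760, (C,hash)→800, (C,nl)→2440, (B,nl)→2460; best=600 via (B,hash)
  {AC}: card=6000; try (C,hash)→1120, (A,merge)→2280, (C,merge)→2420, (A,hash)→3320, (A,nl)→12060, (C,nl)→12200; best=1120 via (C,hash)
  {ABC}: card=16000; try (A,merge)→3840, (A,hash)→3960, (B,hash)→7600, (A,nl)→32600, (B,merge)→85400, (B,nl)→241120; best=3840 via (A,merge)

cost=3840; order=C,B,A; methods=hash,merge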